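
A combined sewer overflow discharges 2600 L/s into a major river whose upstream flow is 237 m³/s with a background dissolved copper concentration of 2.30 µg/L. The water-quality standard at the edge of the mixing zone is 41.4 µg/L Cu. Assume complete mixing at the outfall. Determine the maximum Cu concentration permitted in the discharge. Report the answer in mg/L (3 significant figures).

3.61 mg/L

2600 L/s = 2.6 m³/s.
2.30 µg/L = 0.0023 mg/L.
41.4 µg/L = 0.0414 mg/L.
Mass balance: 0.0414·239.6 = 2.6·Cₑ + 237·0.0023.
Cₑ = (9.919 − 0.5451) / 2.6 = 3.606 mg/L.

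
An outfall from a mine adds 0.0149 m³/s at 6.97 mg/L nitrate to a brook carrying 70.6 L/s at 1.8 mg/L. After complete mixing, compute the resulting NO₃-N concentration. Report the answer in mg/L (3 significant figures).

2.70 mg/L

70.6 L/s = 0.0706 m³/s.
Conservation of mass across the mixing zone: C = (0.0149·6.97 + 0.0706·1.8) / (0.0149 + 0.0706) = 0.2309/0.0855 = 2.701 mg/L.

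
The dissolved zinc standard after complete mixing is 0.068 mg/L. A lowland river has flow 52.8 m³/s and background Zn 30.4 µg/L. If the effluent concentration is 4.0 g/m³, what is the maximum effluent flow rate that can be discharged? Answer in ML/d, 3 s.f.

43.6 ML/d

30.4 µg/L = 0.0304 mg/L.
Mass balance at complete mixing: C_std·(Q_w + Q_r) = Q_w·C_e + Q_r·C_b.
Rearranging, Q_w = Q_r·(C_std − C_b)/(C_e − C_std) = 52.8·(0.068 − 0.0304) / (4 − 0.068) = 0.5049 m³/s.
= 43.62 ML/d.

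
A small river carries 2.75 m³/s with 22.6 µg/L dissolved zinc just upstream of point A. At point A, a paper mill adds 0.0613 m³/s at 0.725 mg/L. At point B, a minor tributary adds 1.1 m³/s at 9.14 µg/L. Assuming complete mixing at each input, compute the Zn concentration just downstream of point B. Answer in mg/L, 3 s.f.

22.6 µg/L = 0.0226 mg/L.
After input A: C = (2.75·0.0226 + 0.0613·0.725) / 2.811 = 0.03792 mg/L.
9.14 µg/L = 0.00914 mg/L.
After input B: C = (2.811·0.03792 + 1.1·0.00914) / 3.911 = 0.02982 mg/L.

0.0298 mg/L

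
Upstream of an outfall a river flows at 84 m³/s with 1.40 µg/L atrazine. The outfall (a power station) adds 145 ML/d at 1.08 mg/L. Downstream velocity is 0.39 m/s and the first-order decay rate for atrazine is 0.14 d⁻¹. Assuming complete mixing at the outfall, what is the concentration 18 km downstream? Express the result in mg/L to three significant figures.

0.0209 mg/L

145 ML/d = 1.678 m³/s.
1.40 µg/L = 0.0014 mg/L.
After complete mixing, C₀ = (1.678·1.08 + 84·0.0014) / 85.68 = 0.02253 mg/L.
Travel time t = 1.8e+04 m / 0.39 m/s = 4.615e+04 s = 0.5342 d.
C = 0.02253·exp(−0.14·0.5342) = 0.02253·0.9279 = 0.0209 mg/L.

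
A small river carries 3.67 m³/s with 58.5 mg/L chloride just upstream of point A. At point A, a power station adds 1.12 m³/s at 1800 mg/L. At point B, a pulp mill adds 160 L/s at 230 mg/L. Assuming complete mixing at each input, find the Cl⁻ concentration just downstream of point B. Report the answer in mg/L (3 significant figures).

458 mg/L

After input A: C = (3.67·58.5 + 1.12·1800) / 4.79 = 465.7 mg/L.
160 L/s = 0.16 m³/s.
After input B: C = (4.79·465.7 + 0.16·230) / 4.95 = 458.1 mg/L.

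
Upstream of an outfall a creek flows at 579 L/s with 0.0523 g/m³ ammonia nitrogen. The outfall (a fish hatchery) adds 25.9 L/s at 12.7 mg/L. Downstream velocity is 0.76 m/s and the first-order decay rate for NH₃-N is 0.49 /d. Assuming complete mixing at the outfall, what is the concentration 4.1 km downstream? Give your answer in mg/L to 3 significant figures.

0.576 mg/L

25.9 L/s = 0.0259 m³/s.
579 L/s = 0.579 m³/s.
After complete mixing, C₀ = (0.0259·12.7 + 0.579·0.0523) / 0.6049 = 0.5938 mg/L.
Travel time t = 4100 m / 0.76 m/s = 5395 s = 0.06244 d.
C = 0.5938·exp(−0.49·0.06244) = 0.5938·0.9699 = 0.5759 mg/L.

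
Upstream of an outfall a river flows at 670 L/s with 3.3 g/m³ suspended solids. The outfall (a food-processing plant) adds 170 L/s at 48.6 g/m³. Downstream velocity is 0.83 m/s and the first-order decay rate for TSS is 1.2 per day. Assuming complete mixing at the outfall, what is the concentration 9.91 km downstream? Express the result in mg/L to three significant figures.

170 L/s = 0.17 m³/s.
670 L/s = 0.67 m³/s.
After complete mixing, C₀ = (0.17·48.6 + 0.67·3.3) / 0.84 = 12.47 mg/L.
Travel time t = 9910 m / 0.83 m/s = 1.194e+04 s = 0.1382 d.
C = 12.47·exp(−1.2·0.1382) = 12.47·0.8472 = 10.56 mg/L.

10.6 mg/L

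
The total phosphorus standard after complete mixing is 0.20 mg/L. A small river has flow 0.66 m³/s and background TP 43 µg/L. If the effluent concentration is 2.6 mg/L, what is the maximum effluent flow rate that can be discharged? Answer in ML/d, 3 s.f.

3.73 ML/d

43 µg/L = 0.043 mg/L.
Mass balance at complete mixing: C_std·(Q_w + Q_r) = Q_w·C_e + Q_r·C_b.
Rearranging, Q_w = Q_r·(C_std − C_b)/(C_e − C_std) = 0.66·(0.2 − 0.043) / (2.6 − 0.2) = 0.04318 m³/s.
= 3.73 ML/d.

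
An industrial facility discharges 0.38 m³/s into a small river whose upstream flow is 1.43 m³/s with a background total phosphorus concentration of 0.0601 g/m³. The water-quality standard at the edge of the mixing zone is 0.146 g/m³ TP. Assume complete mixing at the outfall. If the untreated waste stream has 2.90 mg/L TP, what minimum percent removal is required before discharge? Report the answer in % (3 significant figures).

83.8 %

Mass balance: 0.146·1.81 = 0.38·Cₑ + 1.43·0.0601.
Cₑ = (0.2643 − 0.08594) / 0.38 = 0.4693 mg/L.
Required removal = 1 − 0.4693/2.90 = 83.82 %.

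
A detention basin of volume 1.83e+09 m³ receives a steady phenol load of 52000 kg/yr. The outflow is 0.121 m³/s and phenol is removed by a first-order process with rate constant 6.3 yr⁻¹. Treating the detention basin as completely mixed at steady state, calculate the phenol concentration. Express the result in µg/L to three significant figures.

Outflow Q = 0.121 m³/s × 3.156e+07 s/yr = 3.818e+06 m³/yr.
Steady-state CSTR mass balance: W = Q·C + k·V·C, so C = W/(Q + kV).
Q + kV = 3.818e+06 + 6.3·1.83e+09 = 1.153e+10 m³/yr.
C = 52000/1.153e+10 = 4.509e-06 kg/m³ = 0.004509 mg/L = 4.509 µg/L.

4.51 µg/L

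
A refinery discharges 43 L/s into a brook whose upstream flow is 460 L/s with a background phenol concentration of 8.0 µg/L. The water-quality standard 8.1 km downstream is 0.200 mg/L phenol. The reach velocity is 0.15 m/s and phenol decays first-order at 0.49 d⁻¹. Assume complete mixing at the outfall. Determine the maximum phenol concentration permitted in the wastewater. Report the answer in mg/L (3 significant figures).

3.09 mg/L

43 L/s = 0.043 m³/s.
460 L/s = 0.46 m³/s.
8.0 µg/L = 0.008 mg/L.
Travel time to the compliance point: t = 8100/0.15 = 5.4e+04 s = 0.625 d; decay factor exp(−0.49·0.625) = 0.7362.
So the concentration just after mixing may be at most 0.2/0.7362 = 0.2717 mg/L.
Mass balance: 0.2717·0.503 = 0.043·Cₑ + 0.46·0.008.
Cₑ = (0.1366 − 0.00368) / 0.043 = 3.092 mg/L.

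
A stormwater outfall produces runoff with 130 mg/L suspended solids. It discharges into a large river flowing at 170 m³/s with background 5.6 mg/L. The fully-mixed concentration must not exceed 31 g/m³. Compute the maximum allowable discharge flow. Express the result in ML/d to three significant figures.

Mass balance at complete mixing: C_std·(Q_w + Q_r) = Q_w·C_e + Q_r·C_b.
Rearranging, Q_w = Q_r·(C_std − C_b)/(C_e − C_std) = 170·(31 − 5.6) / (130 − 31) = 43.62 m³/s.
= 3768 ML/d.

3770 ML/d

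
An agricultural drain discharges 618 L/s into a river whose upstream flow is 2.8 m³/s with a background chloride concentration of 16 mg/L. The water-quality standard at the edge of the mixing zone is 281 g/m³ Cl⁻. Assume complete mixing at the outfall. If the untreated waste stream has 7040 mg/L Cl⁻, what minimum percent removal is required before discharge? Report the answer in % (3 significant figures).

618 L/s = 0.618 m³/s.
Mass balance: 281·3.418 = 0.618·Cₑ + 2.8·16.
Cₑ = (960.5 − 44.8) / 0.618 = 1482 mg/L.
Required removal = 1 − 1482/7040 = 78.95 %.

79.0 %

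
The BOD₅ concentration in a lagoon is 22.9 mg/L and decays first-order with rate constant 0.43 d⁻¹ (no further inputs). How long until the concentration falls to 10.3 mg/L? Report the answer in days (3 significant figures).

1.86 d

t = ln(C₀/C)/k = ln(22.9/10.3)/0.43 = 0.799/0.43 = 1.858 d.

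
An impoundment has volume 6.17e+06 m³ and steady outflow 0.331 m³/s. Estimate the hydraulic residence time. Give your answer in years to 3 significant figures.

0.591 yr

Q = 0.331 m³/s × 3.156e+07 s/yr = 1.045e+07 m³/yr.
Hydraulic residence time τ = V/Q = 6.17e+06/1.045e+07 = 0.5907 yr.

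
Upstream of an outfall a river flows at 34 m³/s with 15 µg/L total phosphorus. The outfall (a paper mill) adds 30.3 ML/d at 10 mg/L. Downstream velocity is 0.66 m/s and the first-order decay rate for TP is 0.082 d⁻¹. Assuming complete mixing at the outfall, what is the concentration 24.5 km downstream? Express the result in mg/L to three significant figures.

30.3 ML/d = 0.3507 m³/s.
15 µg/L = 0.015 mg/L.
After complete mixing, C₀ = (0.3507·10 + 34·0.015) / 34.35 = 0.1169 mg/L.
Travel time t = 2.45e+04 m / 0.66 m/s = 3.712e+04 s = 0.4296 d.
C = 0.1169·exp(−0.082·0.4296) = 0.1169·0.9654 = 0.1129 mg/L.

0.113 mg/L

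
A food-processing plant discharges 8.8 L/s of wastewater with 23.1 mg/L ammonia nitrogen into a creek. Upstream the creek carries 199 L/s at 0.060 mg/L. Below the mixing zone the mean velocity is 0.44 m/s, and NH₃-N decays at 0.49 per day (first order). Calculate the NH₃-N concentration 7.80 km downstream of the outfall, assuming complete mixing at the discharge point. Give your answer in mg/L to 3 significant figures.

0.937 mg/L

8.8 L/s = 0.0088 m³/s.
199 L/s = 0.199 m³/s.
After complete mixing, C₀ = (0.0088·23.1 + 0.199·0.06) / 0.2078 = 1.036 mg/L.
Travel time t = 7800 m / 0.44 m/s = 1.773e+04 s = 0.2052 d.
C = 1.036·exp(−0.49·0.2052) = 1.036·0.9044 = 0.9366 mg/L.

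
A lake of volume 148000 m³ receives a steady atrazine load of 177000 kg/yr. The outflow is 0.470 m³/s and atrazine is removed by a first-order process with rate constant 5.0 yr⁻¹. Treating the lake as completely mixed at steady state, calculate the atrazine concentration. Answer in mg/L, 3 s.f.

11.4 mg/L

Outflow Q = 0.470 m³/s × 3.156e+07 s/yr = 1.483e+07 m³/yr.
Steady-state CSTR mass balance: W = Q·C + k·V·C, so C = W/(Q + kV).
Q + kV = 1.483e+07 + 5.0·148000 = 1.557e+07 m³/yr.
C = 177000/1.557e+07 = 0.01137 kg/m³ = 11.37 mg/L.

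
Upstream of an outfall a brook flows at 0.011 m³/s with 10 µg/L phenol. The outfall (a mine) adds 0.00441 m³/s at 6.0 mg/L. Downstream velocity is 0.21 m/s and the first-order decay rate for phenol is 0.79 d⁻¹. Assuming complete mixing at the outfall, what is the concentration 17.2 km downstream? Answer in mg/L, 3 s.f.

0.815 mg/L

10 µg/L = 0.01 mg/L.
After complete mixing, C₀ = (0.00441·6 + 0.011·0.01) / 0.01541 = 1.724 mg/L.
Travel time t = 1.72e+04 m / 0.21 m/s = 8.19e+04 s = 0.948 d.
C = 1.724·exp(−0.79·0.948) = 1.724·0.4729 = 0.8154 mg/L.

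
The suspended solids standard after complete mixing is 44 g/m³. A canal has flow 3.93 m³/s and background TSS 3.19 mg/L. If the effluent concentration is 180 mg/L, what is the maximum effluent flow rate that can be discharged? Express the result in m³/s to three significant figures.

Mass balance at complete mixing: C_std·(Q_w + Q_r) = Q_w·C_e + Q_r·C_b.
Rearranging, Q_w = Q_r·(C_std − C_b)/(C_e − C_std) = 3.93·(44 − 3.19) / (180 − 44) = 1.179 m³/s.

1.18 m³/s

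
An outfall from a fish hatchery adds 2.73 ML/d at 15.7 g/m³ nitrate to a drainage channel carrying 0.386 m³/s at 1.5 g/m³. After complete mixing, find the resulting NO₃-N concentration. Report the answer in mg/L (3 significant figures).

2.73 ML/d = 0.0316 m³/s.
Conservation of mass across the mixing zone: C = (0.0316·15.7 + 0.386·1.5) / (0.0316 + 0.386) = 1.075/0.4176 = 2.574 mg/L.

2.57 mg/L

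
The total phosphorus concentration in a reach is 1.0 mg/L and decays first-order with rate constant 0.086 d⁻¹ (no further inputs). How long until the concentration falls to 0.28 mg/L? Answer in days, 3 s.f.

14.8 d

t = ln(C₀/C)/k = ln(1.0/0.28)/0.086 = 1.273/0.086 = 14.8 d.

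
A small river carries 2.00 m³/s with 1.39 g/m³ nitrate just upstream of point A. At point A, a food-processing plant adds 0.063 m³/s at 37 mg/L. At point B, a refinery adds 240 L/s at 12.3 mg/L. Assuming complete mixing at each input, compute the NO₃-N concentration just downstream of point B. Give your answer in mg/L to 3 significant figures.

3.50 mg/L

After input A: C = (2·1.39 + 0.063·37) / 2.063 = 2.477 mg/L.
240 L/s = 0.24 m³/s.
After input B: C = (2.063·2.477 + 0.24·12.3) / 2.303 = 3.501 mg/L.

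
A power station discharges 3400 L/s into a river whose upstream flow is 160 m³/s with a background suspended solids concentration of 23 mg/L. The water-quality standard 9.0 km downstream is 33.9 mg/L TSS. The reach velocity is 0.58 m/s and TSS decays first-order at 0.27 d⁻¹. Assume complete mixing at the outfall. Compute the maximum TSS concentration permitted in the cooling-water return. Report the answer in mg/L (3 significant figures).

628 mg/L

3400 L/s = 3.4 m³/s.
Travel time to the compliance point: t = 9000/0.58 = 1.552e+04 s = 0.1796 d; decay factor exp(−0.27·0.1796) = 0.9527.
So the concentration just after mixing may be at most 33.9/0.9527 = 35.58 mg/L.
Mass balance: 35.58·163.4 = 3.4·Cₑ + 160·23.
Cₑ = (5814 − 3680) / 3.4 = 627.8 mg/L.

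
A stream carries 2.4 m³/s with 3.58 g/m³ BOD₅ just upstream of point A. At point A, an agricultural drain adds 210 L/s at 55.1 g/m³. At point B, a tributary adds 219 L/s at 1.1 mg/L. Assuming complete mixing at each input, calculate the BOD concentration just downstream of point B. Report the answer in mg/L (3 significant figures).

210 L/s = 0.21 m³/s.
After input A: C = (2.4·3.58 + 0.21·55.1) / 2.61 = 7.725 mg/L.
219 L/s = 0.219 m³/s.
After input B: C = (2.61·7.725 + 0.219·1.1) / 2.829 = 7.212 mg/L.

7.21 mg/L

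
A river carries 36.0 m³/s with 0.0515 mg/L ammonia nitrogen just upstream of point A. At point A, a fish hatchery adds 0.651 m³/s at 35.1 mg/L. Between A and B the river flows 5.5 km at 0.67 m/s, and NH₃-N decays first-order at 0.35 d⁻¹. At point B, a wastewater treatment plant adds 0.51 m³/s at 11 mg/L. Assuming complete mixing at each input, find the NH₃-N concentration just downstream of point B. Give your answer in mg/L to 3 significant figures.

After input A: C = (36·0.0515 + 0.651·35.1) / 36.65 = 0.674 mg/L.
Over the 5.5 km reach to input B (t = 8209 s = 0.09501 d), decay gives C = 0.674·exp(−0.35·0.09501) = 0.652 mg/L.
After input B: C = (36.65·0.652 + 0.51·11) / 37.16 = 0.794 mg/L.

0.794 mg/L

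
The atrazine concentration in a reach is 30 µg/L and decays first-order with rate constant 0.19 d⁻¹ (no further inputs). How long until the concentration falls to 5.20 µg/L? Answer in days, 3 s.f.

t = ln(C₀/C)/k = ln(30/5.20)/0.19 = 1.753/0.19 = 9.224 d.

9.22 d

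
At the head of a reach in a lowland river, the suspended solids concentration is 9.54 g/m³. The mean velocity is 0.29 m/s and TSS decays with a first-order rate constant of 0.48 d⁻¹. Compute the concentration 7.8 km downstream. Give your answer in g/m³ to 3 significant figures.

8.22 g/m³

Travel time t = 7.8 km / 0.29 m/s = 7800/0.29 = 2.69e+04 s = 0.3113 d.
First-order decay: C = 9.54·exp(−0.48·0.3113) = 9.54·0.8612 = 8.216 g/m³.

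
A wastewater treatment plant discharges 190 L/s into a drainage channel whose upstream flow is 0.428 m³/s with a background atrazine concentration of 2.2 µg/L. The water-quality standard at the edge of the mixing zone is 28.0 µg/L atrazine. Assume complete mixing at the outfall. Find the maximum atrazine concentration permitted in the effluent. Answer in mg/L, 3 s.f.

0.0861 mg/L

190 L/s = 0.19 m³/s.
2.2 µg/L = 0.0022 mg/L.
28.0 µg/L = 0.028 mg/L.
Mass balance: 0.028·0.618 = 0.19·Cₑ + 0.428·0.0022.
Cₑ = (0.0173 − 0.0009416) / 0.19 = 0.08612 mg/L.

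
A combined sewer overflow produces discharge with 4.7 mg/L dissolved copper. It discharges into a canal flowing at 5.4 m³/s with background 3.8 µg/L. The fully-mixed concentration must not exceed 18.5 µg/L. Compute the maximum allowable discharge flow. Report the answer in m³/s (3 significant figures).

0.0170 m³/s

3.8 µg/L = 0.0038 mg/L.
18.5 µg/L = 0.0185 mg/L.
Mass balance at complete mixing: C_std·(Q_w + Q_r) = Q_w·C_e + Q_r·C_b.
Rearranging, Q_w = Q_r·(C_std − C_b)/(C_e − C_std) = 5.4·(0.0185 − 0.0038) / (4.7 − 0.0185) = 0.01696 m³/s.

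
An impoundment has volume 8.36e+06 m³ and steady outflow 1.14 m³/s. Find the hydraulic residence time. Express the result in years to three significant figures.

0.232 yr

Q = 1.14 m³/s × 3.156e+07 s/yr = 3.598e+07 m³/yr.
Hydraulic residence time τ = V/Q = 8.36e+06/3.598e+07 = 0.2324 yr.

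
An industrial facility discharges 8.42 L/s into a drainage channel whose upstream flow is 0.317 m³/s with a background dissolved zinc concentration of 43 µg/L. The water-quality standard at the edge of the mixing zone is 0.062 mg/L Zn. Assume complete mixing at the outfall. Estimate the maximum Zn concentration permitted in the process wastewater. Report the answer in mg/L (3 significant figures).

0.777 mg/L

8.42 L/s = 0.00842 m³/s.
43 µg/L = 0.043 mg/L.
Mass balance: 0.062·0.3254 = 0.00842·Cₑ + 0.317·0.043.
Cₑ = (0.02018 − 0.01363) / 0.00842 = 0.7773 mg/L.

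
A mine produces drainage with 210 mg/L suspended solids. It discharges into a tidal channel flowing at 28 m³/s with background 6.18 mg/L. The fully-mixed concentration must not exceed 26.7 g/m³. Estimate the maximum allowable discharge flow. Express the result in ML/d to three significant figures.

Mass balance at complete mixing: C_std·(Q_w + Q_r) = Q_w·C_e + Q_r·C_b.
Rearranging, Q_w = Q_r·(C_std − C_b)/(C_e − C_std) = 28·(26.7 − 6.18) / (210 − 26.7) = 3.135 m³/s.
= 270.8 ML/d.

271 ML/d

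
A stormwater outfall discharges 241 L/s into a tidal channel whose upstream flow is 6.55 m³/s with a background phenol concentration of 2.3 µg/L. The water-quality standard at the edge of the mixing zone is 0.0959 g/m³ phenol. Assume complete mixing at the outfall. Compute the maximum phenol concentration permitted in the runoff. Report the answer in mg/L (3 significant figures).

241 L/s = 0.241 m³/s.
2.3 µg/L = 0.0023 mg/L.
Mass balance: 0.0959·6.791 = 0.241·Cₑ + 6.55·0.0023.
Cₑ = (0.6513 − 0.01506) / 0.241 = 2.64 mg/L.

2.64 mg/L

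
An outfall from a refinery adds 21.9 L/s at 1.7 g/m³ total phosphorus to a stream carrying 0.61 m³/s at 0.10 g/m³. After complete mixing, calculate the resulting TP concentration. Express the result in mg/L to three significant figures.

21.9 L/s = 0.0219 m³/s.
Flow-weighted mixing gives C = (0.0219·1.7 + 0.61·0.1) / (0.0219 + 0.61) = 0.09823/0.6319 = 0.1555 mg/L.

0.155 mg/L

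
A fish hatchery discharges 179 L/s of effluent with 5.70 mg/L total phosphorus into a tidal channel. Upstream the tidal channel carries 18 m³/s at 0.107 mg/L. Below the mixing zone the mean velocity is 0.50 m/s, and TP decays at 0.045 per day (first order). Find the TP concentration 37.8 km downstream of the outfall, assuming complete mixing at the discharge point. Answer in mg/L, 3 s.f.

179 L/s = 0.179 m³/s.
After complete mixing, C₀ = (0.179·5.7 + 18·0.107) / 18.18 = 0.1621 mg/L.
Travel time t = 3.78e+04 m / 0.50 m/s = 7.56e+04 s = 0.875 d.
C = 0.1621·exp(−0.045·0.875) = 0.1621·0.9614 = 0.1558 mg/L.

0.156 mg/L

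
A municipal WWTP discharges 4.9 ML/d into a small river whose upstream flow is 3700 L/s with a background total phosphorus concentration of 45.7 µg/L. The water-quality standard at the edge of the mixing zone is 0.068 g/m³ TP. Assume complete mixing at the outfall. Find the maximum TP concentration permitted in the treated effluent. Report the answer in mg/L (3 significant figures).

1.52 mg/L

4.9 ML/d = 0.05671 m³/s.
3700 L/s = 3.7 m³/s.
45.7 µg/L = 0.0457 mg/L.
Mass balance: 0.068·3.757 = 0.05671·Cₑ + 3.7·0.0457.
Cₑ = (0.2555 − 0.1691) / 0.05671 = 1.523 mg/L.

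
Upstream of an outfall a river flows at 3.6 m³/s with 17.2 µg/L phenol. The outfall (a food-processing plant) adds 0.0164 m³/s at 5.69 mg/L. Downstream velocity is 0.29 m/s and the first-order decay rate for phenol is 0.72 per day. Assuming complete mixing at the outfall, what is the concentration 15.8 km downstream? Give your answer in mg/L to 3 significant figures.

17.2 µg/L = 0.0172 mg/L.
After complete mixing, C₀ = (0.0164·5.69 + 3.6·0.0172) / 3.616 = 0.04293 mg/L.
Travel time t = 1.58e+04 m / 0.29 m/s = 5.448e+04 s = 0.6306 d.
C = 0.04293·exp(−0.72·0.6306) = 0.04293·0.6351 = 0.02726 mg/L.

0.0273 mg/L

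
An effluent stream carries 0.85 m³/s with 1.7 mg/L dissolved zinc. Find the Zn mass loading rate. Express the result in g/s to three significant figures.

1.44 g/s

Mass flux = Q·C = 0.85 m³/s × 1.7 g/m³ = 1.445 g/s.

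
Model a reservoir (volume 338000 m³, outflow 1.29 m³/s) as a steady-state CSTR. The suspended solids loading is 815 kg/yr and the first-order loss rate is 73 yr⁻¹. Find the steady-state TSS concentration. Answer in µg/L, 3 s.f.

12.5 µg/L

Outflow Q = 1.29 m³/s × 3.156e+07 s/yr = 4.071e+07 m³/yr.
Steady-state CSTR mass balance: W = Q·C + k·V·C, so C = W/(Q + kV).
Q + kV = 4.071e+07 + 73·338000 = 6.538e+07 m³/yr.
C = 815/6.538e+07 = 1.246e-05 kg/m³ = 0.01246 mg/L = 12.46 µg/L.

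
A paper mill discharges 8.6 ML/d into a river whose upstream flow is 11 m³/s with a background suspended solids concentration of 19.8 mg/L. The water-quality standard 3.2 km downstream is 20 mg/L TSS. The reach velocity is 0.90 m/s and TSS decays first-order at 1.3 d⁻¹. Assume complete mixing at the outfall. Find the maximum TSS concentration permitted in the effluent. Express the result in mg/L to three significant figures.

8.6 ML/d = 0.09954 m³/s.
Travel time to the compliance point: t = 3200/0.90 = 3556 s = 0.04115 d; decay factor exp(−1.3·0.04115) = 0.9479.
So the concentration just after mixing may be at most 20/0.9479 = 21.1 mg/L.
Mass balance: 21.1·11.1 = 0.09954·Cₑ + 11·19.8.
Cₑ = (234.2 − 217.8) / 0.09954 = 164.7 mg/L.

165 mg/L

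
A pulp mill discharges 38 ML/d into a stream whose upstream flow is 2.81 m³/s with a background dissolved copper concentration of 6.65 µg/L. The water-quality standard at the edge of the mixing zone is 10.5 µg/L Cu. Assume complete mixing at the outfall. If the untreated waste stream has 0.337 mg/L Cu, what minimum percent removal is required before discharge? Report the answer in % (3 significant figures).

38 ML/d = 0.4398 m³/s.
6.65 µg/L = 0.00665 mg/L.
10.5 µg/L = 0.0105 mg/L.
Mass balance: 0.0105·3.25 = 0.4398·Cₑ + 2.81·0.00665.
Cₑ = (0.03412 − 0.01869) / 0.4398 = 0.0351 mg/L.
Required removal = 1 − 0.0351/0.337 = 89.59 %.

89.6 %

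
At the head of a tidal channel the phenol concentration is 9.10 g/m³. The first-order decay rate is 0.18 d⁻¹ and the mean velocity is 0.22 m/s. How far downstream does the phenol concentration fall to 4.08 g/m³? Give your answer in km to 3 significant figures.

84.7 km

From C = C₀·e^(−kt), t = ln(C₀/C)/k = ln(9.10/4.08)/0.18 = 0.8022/0.18 = 4.457 d.
Distance = v·t = 0.22 m/s × 3.85e+05 s = 8.471e+04 m = 84.71 km.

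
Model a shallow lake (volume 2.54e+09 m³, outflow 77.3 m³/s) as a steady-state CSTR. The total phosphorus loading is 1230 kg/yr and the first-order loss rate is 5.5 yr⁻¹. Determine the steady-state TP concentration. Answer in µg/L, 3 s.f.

Outflow Q = 77.3 m³/s × 3.156e+07 s/yr = 2.439e+09 m³/yr.
Steady-state CSTR mass balance: W = Q·C + k·V·C, so C = W/(Q + kV).
Q + kV = 2.439e+09 + 5.5·2.54e+09 = 1.641e+10 m³/yr.
C = 1230/1.641e+10 = 7.496e-08 kg/m³ = 7.496e-05 mg/L = 0.07496 µg/L.

0.0750 µg/L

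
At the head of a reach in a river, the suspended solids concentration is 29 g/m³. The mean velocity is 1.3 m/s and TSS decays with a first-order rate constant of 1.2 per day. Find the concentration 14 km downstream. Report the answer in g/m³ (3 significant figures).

25.0 g/m³

Travel time t = 14 km / 1.3 m/s = 1.4e+04/1.3 = 1.077e+04 s = 0.1246 d.
First-order decay: C = 29·exp(−1.2·0.1246) = 29·0.8611 = 24.97 g/m³.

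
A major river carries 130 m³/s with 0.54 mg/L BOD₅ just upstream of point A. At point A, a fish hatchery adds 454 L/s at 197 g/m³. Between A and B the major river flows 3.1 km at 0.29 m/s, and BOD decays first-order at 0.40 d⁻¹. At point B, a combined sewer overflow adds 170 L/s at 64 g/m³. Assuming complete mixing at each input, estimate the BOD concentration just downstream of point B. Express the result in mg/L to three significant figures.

454 L/s = 0.454 m³/s.
After input A: C = (130·0.54 + 0.454·197) / 130.5 = 1.224 mg/L.
Over the 3.1 km reach to input B (t = 1.069e+04 s = 0.1237 d), decay gives C = 1.224·exp(−0.40·0.1237) = 1.165 mg/L.
170 L/s = 0.17 m³/s.
After input B: C = (130.5·1.165 + 0.17·64) / 130.6 = 1.246 mg/L.

1.25 mg/L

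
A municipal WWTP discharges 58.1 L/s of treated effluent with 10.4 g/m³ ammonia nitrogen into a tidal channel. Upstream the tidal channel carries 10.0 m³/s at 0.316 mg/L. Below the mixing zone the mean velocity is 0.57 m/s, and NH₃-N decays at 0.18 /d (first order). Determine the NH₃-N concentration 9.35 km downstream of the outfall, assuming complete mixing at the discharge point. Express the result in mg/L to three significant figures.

58.1 L/s = 0.0581 m³/s.
After complete mixing, C₀ = (0.0581·10.4 + 10·0.316) / 10.06 = 0.3742 mg/L.
Travel time t = 9350 m / 0.57 m/s = 1.64e+04 s = 0.1899 d.
C = 0.3742·exp(−0.18·0.1899) = 0.3742·0.9664 = 0.3617 mg/L.

0.362 mg/L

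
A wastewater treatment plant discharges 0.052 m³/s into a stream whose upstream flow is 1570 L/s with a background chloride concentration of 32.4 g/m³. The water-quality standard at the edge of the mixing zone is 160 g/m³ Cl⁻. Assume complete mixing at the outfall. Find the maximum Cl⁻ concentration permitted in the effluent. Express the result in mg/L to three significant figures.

4010 mg/L

1570 L/s = 1.57 m³/s.
Mass balance: 160·1.622 = 0.052·Cₑ + 1.57·32.4.
Cₑ = (259.5 − 50.87) / 0.052 = 4013 mg/L.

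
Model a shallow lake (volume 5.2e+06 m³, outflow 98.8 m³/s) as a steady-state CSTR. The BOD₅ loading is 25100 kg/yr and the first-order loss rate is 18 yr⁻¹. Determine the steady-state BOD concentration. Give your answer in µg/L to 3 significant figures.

Outflow Q = 98.8 m³/s × 3.156e+07 s/yr = 3.118e+09 m³/yr.
Steady-state CSTR mass balance: W = Q·C + k·V·C, so C = W/(Q + kV).
Q + kV = 3.118e+09 + 18·5.2e+06 = 3.211e+09 m³/yr.
C = 25100/3.211e+09 = 7.816e-06 kg/m³ = 0.007816 mg/L = 7.816 µg/L.

7.82 µg/L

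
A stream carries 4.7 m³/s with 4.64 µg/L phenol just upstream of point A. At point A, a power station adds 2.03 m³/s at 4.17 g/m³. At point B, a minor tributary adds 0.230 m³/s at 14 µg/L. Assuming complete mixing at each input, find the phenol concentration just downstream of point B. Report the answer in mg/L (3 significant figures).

4.64 µg/L = 0.00464 mg/L.
After input A: C = (4.7·0.00464 + 2.03·4.17) / 6.73 = 1.261 mg/L.
14 µg/L = 0.014 mg/L.
After input B: C = (6.73·1.261 + 0.23·0.014) / 6.96 = 1.22 mg/L.

1.22 mg/L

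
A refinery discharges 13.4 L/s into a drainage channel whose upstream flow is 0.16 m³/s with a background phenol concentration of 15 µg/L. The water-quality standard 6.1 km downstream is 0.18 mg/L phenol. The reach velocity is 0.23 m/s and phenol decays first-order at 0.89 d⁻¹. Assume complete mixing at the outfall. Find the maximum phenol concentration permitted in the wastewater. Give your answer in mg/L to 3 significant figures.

2.88 mg/L

13.4 L/s = 0.0134 m³/s.
15 µg/L = 0.015 mg/L.
Travel time to the compliance point: t = 6100/0.23 = 2.652e+04 s = 0.307 d; decay factor exp(−0.89·0.307) = 0.7609.
So the concentration just after mixing may be at most 0.18/0.7609 = 0.2365 mg/L.
Mass balance: 0.2365·0.1734 = 0.0134·Cₑ + 0.16·0.015.
Cₑ = (0.04102 − 0.0024) / 0.0134 = 2.882 mg/L.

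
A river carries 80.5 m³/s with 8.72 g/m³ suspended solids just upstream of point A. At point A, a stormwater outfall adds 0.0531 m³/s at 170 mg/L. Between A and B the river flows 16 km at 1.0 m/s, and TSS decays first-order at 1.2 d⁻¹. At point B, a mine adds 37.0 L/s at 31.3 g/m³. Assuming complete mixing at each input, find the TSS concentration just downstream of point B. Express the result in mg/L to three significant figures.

After input A: C = (80.5·8.72 + 0.0531·170) / 80.55 = 8.826 mg/L.
Over the 16 km reach to input B (t = 1.6e+04 s = 0.1852 d), decay gives C = 8.826·exp(−1.2·0.1852) = 7.068 mg/L.
37.0 L/s = 0.037 m³/s.
After input B: C = (80.55·7.068 + 0.037·31.3) / 80.59 = 7.079 mg/L.

7.08 mg/L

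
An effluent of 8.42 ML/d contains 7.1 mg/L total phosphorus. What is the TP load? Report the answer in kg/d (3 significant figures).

8.42 ML/d = 0.09745 m³/s.
Mass flux = Q·C = 0.09745 m³/s × 7.1 g/m³ = 0.6919 g/s.
= 0.6919 g/s × 86.4 = 59.78 kg/d.

59.8 kg/d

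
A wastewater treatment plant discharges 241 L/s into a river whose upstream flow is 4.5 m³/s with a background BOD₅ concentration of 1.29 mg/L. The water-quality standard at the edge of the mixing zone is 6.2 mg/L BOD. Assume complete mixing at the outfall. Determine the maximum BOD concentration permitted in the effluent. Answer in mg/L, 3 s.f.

97.9 mg/L

241 L/s = 0.241 m³/s.
Mass balance: 6.2·4.741 = 0.241·Cₑ + 4.5·1.29.
Cₑ = (29.39 − 5.805) / 0.241 = 97.88 mg/L.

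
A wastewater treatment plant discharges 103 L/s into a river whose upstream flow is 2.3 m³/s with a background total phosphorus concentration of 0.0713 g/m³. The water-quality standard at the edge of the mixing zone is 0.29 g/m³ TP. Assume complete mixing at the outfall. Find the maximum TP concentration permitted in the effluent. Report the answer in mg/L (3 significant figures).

5.17 mg/L

103 L/s = 0.103 m³/s.
Mass balance: 0.29·2.403 = 0.103·Cₑ + 2.3·0.0713.
Cₑ = (0.6969 − 0.164) / 0.103 = 5.174 mg/L.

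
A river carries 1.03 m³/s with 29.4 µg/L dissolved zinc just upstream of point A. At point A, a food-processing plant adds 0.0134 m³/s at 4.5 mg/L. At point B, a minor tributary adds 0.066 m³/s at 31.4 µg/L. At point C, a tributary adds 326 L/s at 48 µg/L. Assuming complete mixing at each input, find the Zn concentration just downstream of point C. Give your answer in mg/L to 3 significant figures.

0.0755 mg/L

29.4 µg/L = 0.0294 mg/L.
After input A: C = (1.03·0.0294 + 0.0134·4.5) / 1.043 = 0.08681 mg/L.
31.4 µg/L = 0.0314 mg/L.
After input B: C = (1.043·0.08681 + 0.066·0.0314) / 1.109 = 0.08352 mg/L.
326 L/s = 0.326 m³/s.
48 µg/L = 0.048 mg/L.
After input C: C = (1.109·0.08352 + 0.326·0.048) / 1.435 = 0.07545 mg/L.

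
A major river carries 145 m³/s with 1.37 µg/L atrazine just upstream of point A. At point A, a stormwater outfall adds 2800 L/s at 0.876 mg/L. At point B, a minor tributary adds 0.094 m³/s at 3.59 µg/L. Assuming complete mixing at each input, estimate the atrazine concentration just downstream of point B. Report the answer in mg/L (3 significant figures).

0.0179 mg/L

1.37 µg/L = 0.00137 mg/L.
2800 L/s = 2.8 m³/s.
After input A: C = (145·0.00137 + 2.8·0.876) / 147.8 = 0.01794 mg/L.
3.59 µg/L = 0.00359 mg/L.
After input B: C = (147.8·0.01794 + 0.094·0.00359) / 147.9 = 0.01793 mg/L.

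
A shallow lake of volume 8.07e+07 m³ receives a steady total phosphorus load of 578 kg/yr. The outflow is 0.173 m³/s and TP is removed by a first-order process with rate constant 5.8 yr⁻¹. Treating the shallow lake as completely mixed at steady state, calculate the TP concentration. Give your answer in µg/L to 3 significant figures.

1.22 µg/L

Outflow Q = 0.173 m³/s × 3.156e+07 s/yr = 5.459e+06 m³/yr.
Steady-state CSTR mass balance: W = Q·C + k·V·C, so C = W/(Q + kV).
Q + kV = 5.459e+06 + 5.8·8.07e+07 = 4.735e+08 m³/yr.
C = 578/4.735e+08 = 1.221e-06 kg/m³ = 0.001221 mg/L = 1.221 µg/L.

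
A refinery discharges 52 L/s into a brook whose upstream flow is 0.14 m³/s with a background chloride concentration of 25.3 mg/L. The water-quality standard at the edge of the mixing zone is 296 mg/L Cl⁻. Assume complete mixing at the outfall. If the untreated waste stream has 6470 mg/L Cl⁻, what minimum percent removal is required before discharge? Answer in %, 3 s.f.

84.2 %

52 L/s = 0.052 m³/s.
Mass balance: 296·0.192 = 0.052·Cₑ + 0.14·25.3.
Cₑ = (56.83 − 3.542) / 0.052 = 1025 mg/L.
Required removal = 1 − 1025/6470 = 84.16 %.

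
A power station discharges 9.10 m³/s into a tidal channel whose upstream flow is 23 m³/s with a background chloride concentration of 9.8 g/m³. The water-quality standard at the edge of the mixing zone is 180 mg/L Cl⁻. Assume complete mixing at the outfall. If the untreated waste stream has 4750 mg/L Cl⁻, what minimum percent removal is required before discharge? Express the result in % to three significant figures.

Mass balance: 180·32.1 = 9.1·Cₑ + 23·9.8.
Cₑ = (5778 − 225.4) / 9.1 = 610.2 mg/L.
Required removal = 1 − 610.2/4750 = 87.15 %.

87.2 %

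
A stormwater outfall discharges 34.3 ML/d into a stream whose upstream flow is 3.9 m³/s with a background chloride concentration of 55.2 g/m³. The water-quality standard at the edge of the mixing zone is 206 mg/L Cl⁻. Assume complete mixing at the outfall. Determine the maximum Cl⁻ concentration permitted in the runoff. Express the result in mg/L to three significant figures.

1690 mg/L

34.3 ML/d = 0.397 m³/s.
Mass balance: 206·4.297 = 0.397·Cₑ + 3.9·55.2.
Cₑ = (885.2 − 215.3) / 0.397 = 1687 mg/L.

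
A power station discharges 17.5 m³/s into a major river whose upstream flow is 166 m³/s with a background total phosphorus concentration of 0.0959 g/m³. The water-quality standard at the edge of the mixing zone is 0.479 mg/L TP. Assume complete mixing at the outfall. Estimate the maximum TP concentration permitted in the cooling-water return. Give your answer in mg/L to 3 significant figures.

Mass balance: 0.479·183.5 = 17.5·Cₑ + 166·0.0959.
Cₑ = (87.9 − 15.92) / 17.5 = 4.113 mg/L.

4.11 mg/L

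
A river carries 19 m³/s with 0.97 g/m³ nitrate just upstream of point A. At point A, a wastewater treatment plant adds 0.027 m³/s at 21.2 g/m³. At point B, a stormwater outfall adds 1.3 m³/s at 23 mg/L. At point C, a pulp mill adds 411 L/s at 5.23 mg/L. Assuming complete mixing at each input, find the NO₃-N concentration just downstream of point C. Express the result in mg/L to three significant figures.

2.46 mg/L

After input A: C = (19·0.97 + 0.027·21.2) / 19.03 = 0.9987 mg/L.
After input B: C = (19.03·0.9987 + 1.3·23) / 20.33 = 2.406 mg/L.
411 L/s = 0.411 m³/s.
After input C: C = (20.33·2.406 + 0.411·5.23) / 20.74 = 2.462 mg/L.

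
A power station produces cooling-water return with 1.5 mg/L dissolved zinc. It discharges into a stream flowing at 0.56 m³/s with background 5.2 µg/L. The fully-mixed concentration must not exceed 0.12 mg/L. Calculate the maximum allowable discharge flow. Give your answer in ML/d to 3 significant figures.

4.02 ML/d

5.2 µg/L = 0.0052 mg/L.
Mass balance at complete mixing: C_std·(Q_w + Q_r) = Q_w·C_e + Q_r·C_b.
Rearranging, Q_w = Q_r·(C_std − C_b)/(C_e − C_std) = 0.56·(0.12 − 0.0052) / (1.5 − 0.12) = 0.04659 m³/s.
= 4.025 ML/d.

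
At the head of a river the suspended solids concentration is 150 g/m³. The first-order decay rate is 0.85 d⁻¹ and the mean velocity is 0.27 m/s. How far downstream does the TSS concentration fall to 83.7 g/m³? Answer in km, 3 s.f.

From C = C₀·e^(−kt), t = ln(C₀/C)/k = ln(150/83.7)/0.85 = 0.5834/0.85 = 0.6863 d.
Distance = v·t = 0.27 m/s × 5.93e+04 s = 1.601e+04 m = 16.01 km.

16.0 km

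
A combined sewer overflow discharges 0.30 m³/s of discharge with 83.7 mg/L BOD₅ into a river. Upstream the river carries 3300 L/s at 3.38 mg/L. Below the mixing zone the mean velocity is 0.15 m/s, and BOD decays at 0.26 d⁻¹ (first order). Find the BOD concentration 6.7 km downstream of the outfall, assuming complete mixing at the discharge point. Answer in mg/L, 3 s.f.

3300 L/s = 3.3 m³/s.
After complete mixing, C₀ = (0.3·83.7 + 3.3·3.38) / 3.6 = 10.07 mg/L.
Travel time t = 6700 m / 0.15 m/s = 4.467e+04 s = 0.517 d.
C = 10.07·exp(−0.26·0.517) = 10.07·0.8742 = 8.806 mg/L.

8.81 mg/L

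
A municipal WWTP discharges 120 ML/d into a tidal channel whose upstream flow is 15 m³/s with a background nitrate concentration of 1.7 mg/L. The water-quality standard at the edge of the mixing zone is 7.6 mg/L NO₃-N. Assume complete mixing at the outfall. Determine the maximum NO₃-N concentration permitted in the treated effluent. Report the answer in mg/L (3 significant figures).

71.3 mg/L

120 ML/d = 1.389 m³/s.
Mass balance: 7.6·16.39 = 1.389·Cₑ + 15·1.7.
Cₑ = (124.6 − 25.5) / 1.389 = 71.32 mg/L.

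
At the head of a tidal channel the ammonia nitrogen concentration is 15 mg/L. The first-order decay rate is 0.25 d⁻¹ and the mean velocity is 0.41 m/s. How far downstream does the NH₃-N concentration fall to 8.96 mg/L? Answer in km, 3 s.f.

73.0 km

From C = C₀·e^(−kt), t = ln(C₀/C)/k = ln(15/8.96)/0.25 = 0.5153/0.25 = 2.061 d.
Distance = v·t = 0.41 m/s × 1.781e+05 s = 7.301e+04 m = 73.01 km.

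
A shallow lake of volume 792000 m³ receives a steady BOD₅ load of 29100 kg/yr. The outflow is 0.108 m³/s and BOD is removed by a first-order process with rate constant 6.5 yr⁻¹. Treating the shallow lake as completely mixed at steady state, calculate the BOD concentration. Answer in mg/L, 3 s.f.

3.40 mg/L

Outflow Q = 0.108 m³/s × 3.156e+07 s/yr = 3.408e+06 m³/yr.
Steady-state CSTR mass balance: W = Q·C + k·V·C, so C = W/(Q + kV).
Q + kV = 3.408e+06 + 6.5·792000 = 8.556e+06 m³/yr.
C = 29100/8.556e+06 = 0.003401 kg/m³ = 3.401 mg/L.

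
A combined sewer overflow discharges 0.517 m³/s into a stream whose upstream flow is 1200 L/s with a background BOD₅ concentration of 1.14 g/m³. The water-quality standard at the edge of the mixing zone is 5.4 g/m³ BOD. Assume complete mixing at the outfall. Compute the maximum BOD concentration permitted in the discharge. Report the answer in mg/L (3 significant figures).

1200 L/s = 1.2 m³/s.
Mass balance: 5.4·1.717 = 0.517·Cₑ + 1.2·1.14.
Cₑ = (9.272 − 1.368) / 0.517 = 15.29 mg/L.

15.3 mg/L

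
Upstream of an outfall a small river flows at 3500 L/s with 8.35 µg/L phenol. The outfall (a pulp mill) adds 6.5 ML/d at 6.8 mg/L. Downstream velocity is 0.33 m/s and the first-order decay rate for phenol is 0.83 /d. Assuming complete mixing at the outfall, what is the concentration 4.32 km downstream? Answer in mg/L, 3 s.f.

0.133 mg/L

6.5 ML/d = 0.07523 m³/s.
3500 L/s = 3.5 m³/s.
8.35 µg/L = 0.00835 mg/L.
After complete mixing, C₀ = (0.07523·6.8 + 3.5·0.00835) / 3.575 = 0.1513 mg/L.
Travel time t = 4320 m / 0.33 m/s = 1.309e+04 s = 0.1515 d.
C = 0.1513·exp(−0.83·0.1515) = 0.1513·0.8818 = 0.1334 mg/L.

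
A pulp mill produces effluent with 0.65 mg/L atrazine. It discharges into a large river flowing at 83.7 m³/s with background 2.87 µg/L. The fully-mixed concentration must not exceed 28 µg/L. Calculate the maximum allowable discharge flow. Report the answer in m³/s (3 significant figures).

3.38 m³/s

2.87 µg/L = 0.00287 mg/L.
28 µg/L = 0.028 mg/L.
Mass balance at complete mixing: C_std·(Q_w + Q_r) = Q_w·C_e + Q_r·C_b.
Rearranging, Q_w = Q_r·(C_std − C_b)/(C_e − C_std) = 83.7·(0.028 − 0.00287) / (0.65 − 0.028) = 3.382 m³/s.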